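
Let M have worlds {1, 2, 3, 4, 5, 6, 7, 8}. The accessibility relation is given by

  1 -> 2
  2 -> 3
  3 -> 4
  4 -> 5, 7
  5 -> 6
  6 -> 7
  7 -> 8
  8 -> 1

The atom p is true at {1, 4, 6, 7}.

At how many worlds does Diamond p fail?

3

1: successors {2}; p there: 2:F. ✗
2: successors {3}; p there: 3:F. ✗
3: successors {4}; p there: 4:T. ✓
4: successors {5, 7}; p there: 5:F, 7:T. ✓
5: successors {6}; p there: 6:T. ✓
6: successors {7}; p there: 7:T. ✓
7: successors {8}; p there: 8:F. ✗
8: successors {1}; p there: 1:T. ✓
Satisfying worlds: {3, 4, 5, 6, 8}.
So Diamond p fails at the other 3 worlds.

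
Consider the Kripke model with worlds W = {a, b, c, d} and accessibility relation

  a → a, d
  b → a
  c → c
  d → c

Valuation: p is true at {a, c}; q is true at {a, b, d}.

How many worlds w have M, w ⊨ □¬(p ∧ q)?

2

a: successors {a, d}; ¬(p ∧ q) there: a:F, d:T. ✗
b: successors {a}; ¬(p ∧ q) there: a:F. ✗
c: successors {c}; ¬(p ∧ q) there: c:T. ✓
d: successors {c}; ¬(p ∧ q) there: c:T. ✓
Satisfying worlds: {c, d}.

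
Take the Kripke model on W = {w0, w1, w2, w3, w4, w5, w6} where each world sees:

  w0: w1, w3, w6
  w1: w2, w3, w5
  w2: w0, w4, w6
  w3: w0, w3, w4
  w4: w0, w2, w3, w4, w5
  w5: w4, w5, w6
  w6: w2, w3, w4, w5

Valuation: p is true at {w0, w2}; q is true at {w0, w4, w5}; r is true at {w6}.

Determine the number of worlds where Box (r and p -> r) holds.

7

w0: successors {w1, w3, w6}; r and p -> r there: w1:T, w3:T, w6:T. ✓
w1: successors {w2, w3, w5}; r and p -> r there: w2:T, w3:T, w5:T. ✓
w2: successors {w0, w4, w6}; r and p -> r there: w0:T, w4:T, w6:T. ✓
w3: successors {w0, w3, w4}; r and p -> r there: w0:T, w3:T, w4:T. ✓
w4: successors {w0, w2, w3, w4, w5}; r and p -> r there: w0:T, w2:T, w3:T, w4:T, w5:T. ✓
w5: successors {w4, w5, w6}; r and p -> r there: w4:T, w5:T, w6:T. ✓
w6: successors {w2, w3, w4, w5}; r and p -> r there: w2:T, w3:T, w4:T, w5:T. ✓
Satisfying worlds: {w0, w1, w2, w3, w4, w5, w6}.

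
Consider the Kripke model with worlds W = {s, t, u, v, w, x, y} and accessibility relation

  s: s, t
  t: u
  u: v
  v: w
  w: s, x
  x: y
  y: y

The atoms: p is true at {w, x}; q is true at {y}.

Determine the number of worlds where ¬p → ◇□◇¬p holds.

s: ¬p is T, ◇□◇¬p is T. ✓
t: ¬p is T, ◇□◇¬p is F. ✗
u: ¬p is T, ◇□◇¬p is T. ✓
v: ¬p is T, ◇□◇¬p is T. ✓
w: ¬p is F, ◇□◇¬p is T. ✓
x: ¬p is F, ◇□◇¬p is T. ✓
y: ¬p is T, ◇□◇¬p is T. ✓
Satisfying worlds: {s, u, v, w, x, y}.

6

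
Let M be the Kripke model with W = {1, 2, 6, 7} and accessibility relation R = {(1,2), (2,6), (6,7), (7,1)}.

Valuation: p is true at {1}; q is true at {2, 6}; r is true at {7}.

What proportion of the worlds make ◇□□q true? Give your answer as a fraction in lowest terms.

1/2

1: successors {2}; □□q there: 2:F. ✗
2: successors {6}; □□q there: 6:F. ✗
6: successors {7}; □□q there: 7:T. ✓
7: successors {1}; □□q there: 1:T. ✓
That's 2 of 4 worlds, so 2/4 = 1/2.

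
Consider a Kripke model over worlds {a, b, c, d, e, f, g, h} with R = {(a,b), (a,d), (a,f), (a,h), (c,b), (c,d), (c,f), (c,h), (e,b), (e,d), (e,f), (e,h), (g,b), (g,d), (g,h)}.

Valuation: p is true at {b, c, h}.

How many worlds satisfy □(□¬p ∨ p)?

a: successors {b, d, f, h}; □¬p ∨ p there: b:T, d:T, f:T, h:T. ✓
b: no successors, so □(□¬p ∨ p) holds vacuously. ✓
c: successors {b, d, f, h}; □¬p ∨ p there: b:T, d:T, f:T, h:T. ✓
d: no successors, so □(□¬p ∨ p) holds vacuously. ✓
e: successors {b, d, f, h}; □¬p ∨ p there: b:T, d:T, f:T, h:T. ✓
f: no successors, so □(□¬p ∨ p) holds vacuously. ✓
g: successors {b, d, h}; □¬p ∨ p there: b:T, d:T, h:T. ✓
h: no successors, so □(□¬p ∨ p) holds vacuously. ✓
Satisfying worlds: {a, b, c, d, e, f, g, h}.

8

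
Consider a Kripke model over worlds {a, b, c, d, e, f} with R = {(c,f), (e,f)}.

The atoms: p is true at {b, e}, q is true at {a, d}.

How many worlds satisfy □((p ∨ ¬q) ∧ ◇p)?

a: no successors, so □((p ∨ ¬q) ∧ ◇p) holds vacuously. ✓
b: no successors, so □((p ∨ ¬q) ∧ ◇p) holds vacuously. ✓
c: successors {f}; (p ∨ ¬q) ∧ ◇p there: f:F. ✗
d: no successors, so □((p ∨ ¬q) ∧ ◇p) holds vacuously. ✓
e: successors {f}; (p ∨ ¬q) ∧ ◇p there: f:F. ✗
f: no successors, so □((p ∨ ¬q) ∧ ◇p) holds vacuously. ✓
Satisfying worlds: {a, b, d, f}.

4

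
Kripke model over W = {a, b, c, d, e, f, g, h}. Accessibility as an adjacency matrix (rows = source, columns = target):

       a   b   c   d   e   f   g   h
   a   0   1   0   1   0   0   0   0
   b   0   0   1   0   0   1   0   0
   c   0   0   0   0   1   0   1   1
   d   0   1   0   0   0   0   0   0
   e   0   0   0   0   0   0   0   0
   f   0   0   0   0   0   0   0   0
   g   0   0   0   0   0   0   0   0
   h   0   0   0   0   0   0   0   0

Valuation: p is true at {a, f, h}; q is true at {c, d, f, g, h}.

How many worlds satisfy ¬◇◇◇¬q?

a: ◇◇◇¬q is T. ✗
b: ◇◇◇¬q is F. ✓
c: ◇◇◇¬q is F. ✓
d: ◇◇◇¬q is T. ✗
e: ◇◇◇¬q is F. ✓
f: ◇◇◇¬q is F. ✓
g: ◇◇◇¬q is F. ✓
h: ◇◇◇¬q is F. ✓
Satisfying worlds: {b, c, e, f, g, h}.

6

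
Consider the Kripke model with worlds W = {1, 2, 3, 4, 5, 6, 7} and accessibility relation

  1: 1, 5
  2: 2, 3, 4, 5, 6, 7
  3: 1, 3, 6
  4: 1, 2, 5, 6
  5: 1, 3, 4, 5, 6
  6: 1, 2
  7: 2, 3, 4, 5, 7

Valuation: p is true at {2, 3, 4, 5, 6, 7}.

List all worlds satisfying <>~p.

1: successors {1, 5}; ~p there: 1:T, 5:F. ✓
2: successors {2, 3, 4, 5, 6, 7}; ~p there: 2:F, 3:F, 4:F, 5:F, 6:F, 7:F. ✗
3: successors {1, 3, 6}; ~p there: 1:T, 3:F, 6:F. ✓
4: successors {1, 2, 5, 6}; ~p there: 1:T, 2:F, 5:F, 6:F. ✓
5: successors {1, 3, 4, 5, 6}; ~p there: 1:T, 3:F, 4:F, 5:F, 6:F. ✓
6: successors {1, 2}; ~p there: 1:T, 2:F. ✓
7: successors {2, 3, 4, 5, 7}; ~p there: 2:F, 3:F, 4:F, 5:F, 7:F. ✗

{1, 3, 4, 5, 6}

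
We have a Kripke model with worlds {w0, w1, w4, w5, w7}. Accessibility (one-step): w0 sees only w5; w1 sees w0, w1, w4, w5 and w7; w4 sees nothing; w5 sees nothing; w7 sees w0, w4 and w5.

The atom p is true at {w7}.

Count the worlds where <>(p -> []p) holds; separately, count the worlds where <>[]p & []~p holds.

3 and 2

For <>(p -> []p):
w0: successors {w5}; p -> []p there: w5:T. ✓
w1: successors {w0, w1, w4, w5, w7}; p -> []p there: w0:T, w1:T, w4:T, w5:T, w7:F. ✓
w4: no successors, so <>(p -> []p) fails. ✗
w5: no successors, so <>(p -> []p) fails. ✗
w7: successors {w0, w4, w5}; p -> []p there: w0:T, w4:T, w5:T. ✓
— 3 worlds.
For <>[]p & []~p:
w0: <>[]p is T, []~p is T. ✓
w1: <>[]p is T, []~p is F. ✗
w4: <>[]p is F, []~p is T. ✗
w5: <>[]p is F, []~p is T. ✗
w7: <>[]p is T, []~p is T. ✓
— 2 worlds.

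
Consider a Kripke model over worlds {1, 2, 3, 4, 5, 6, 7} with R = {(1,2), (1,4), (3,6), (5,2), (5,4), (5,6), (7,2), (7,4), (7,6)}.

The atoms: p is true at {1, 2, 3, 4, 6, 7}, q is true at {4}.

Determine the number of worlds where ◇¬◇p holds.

1: successors {2, 4}; ¬◇p there: 2:T, 4:T. ✓
2: no successors, so ◇¬◇p fails. ✗
3: successors {6}; ¬◇p there: 6:T. ✓
4: no successors, so ◇¬◇p fails. ✗
5: successors {2, 4, 6}; ¬◇p there: 2:T, 4:T, 6:T. ✓
6: no successors, so ◇¬◇p fails. ✗
7: successors {2, 4, 6}; ¬◇p there: 2:T, 4:T, 6:T. ✓
Satisfying worlds: {1, 3, 5, 7}.

4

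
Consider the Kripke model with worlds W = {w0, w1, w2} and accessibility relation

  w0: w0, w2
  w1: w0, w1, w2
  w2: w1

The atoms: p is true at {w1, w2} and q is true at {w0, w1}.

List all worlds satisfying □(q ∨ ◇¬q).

{w2}

w0: successors {w0, w2}; q ∨ ◇¬q there: w0:T, w2:F. ✗
w1: successors {w0, w1, w2}; q ∨ ◇¬q there: w0:T, w1:T, w2:F. ✗
w2: successors {w1}; q ∨ ◇¬q there: w1:T. ✓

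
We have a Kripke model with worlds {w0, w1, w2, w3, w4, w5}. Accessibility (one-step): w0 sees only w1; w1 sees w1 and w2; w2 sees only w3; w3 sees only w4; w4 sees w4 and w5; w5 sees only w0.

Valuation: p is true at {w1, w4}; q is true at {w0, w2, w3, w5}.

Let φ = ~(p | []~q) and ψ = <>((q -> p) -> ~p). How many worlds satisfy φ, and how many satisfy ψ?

For ~(p | []~q):
w0: p | []~q is T. ✗
w1: p | []~q is T. ✗
w2: p | []~q is F. ✓
w3: p | []~q is T. ✗
w4: p | []~q is T. ✗
w5: p | []~q is F. ✓
— 2 worlds.
For <>((q -> p) -> ~p):
w0: successors {w1}; (q -> p) -> ~p there: w1:F. ✗
w1: successors {w1, w2}; (q -> p) -> ~p there: w1:F, w2:T. ✓
w2: successors {w3}; (q -> p) -> ~p there: w3:T. ✓
w3: successors {w4}; (q -> p) -> ~p there: w4:F. ✗
w4: successors {w4, w5}; (q -> p) -> ~p there: w4:F, w5:T. ✓
w5: successors {w0}; (q -> p) -> ~p there: w0:T. ✓
— 4 worlds.

2 and 4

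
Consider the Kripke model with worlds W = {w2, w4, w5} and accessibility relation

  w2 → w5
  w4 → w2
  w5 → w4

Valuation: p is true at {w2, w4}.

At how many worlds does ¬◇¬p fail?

w2: ◇¬p is T. ✗
w4: ◇¬p is F. ✓
w5: ◇¬p is F. ✓
Satisfying worlds: {w4, w5}.
So ¬◇¬p fails at the other 1 world.

1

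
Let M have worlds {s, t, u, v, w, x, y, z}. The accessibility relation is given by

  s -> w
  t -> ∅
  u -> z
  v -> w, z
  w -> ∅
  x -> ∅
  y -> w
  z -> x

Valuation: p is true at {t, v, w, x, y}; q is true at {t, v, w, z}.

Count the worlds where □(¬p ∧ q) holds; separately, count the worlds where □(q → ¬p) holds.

4 and 5

For □(¬p ∧ q):
s: successors {w}; ¬p ∧ q there: w:F. ✗
t: no successors, so □(¬p ∧ q) holds vacuously. ✓
u: successors {z}; ¬p ∧ q there: z:T. ✓
v: successors {w, z}; ¬p ∧ q there: w:F, z:T. ✗
w: no successors, so □(¬p ∧ q) holds vacuously. ✓
x: no successors, so □(¬p ∧ q) holds vacuously. ✓
y: successors {w}; ¬p ∧ q there: w:F. ✗
z: successors {x}; ¬p ∧ q there: x:F. ✗
— 4 worlds.
For □(q → ¬p):
s: successors {w}; q → ¬p there: w:F. ✗
t: no successors, so □(q → ¬p) holds vacuously. ✓
u: successors {z}; q → ¬p there: z:T. ✓
v: successors {w, z}; q → ¬p there: w:F, z:T. ✗
w: no successors, so □(q → ¬p) holds vacuously. ✓
x: no successors, so □(q → ¬p) holds vacuously. ✓
y: successors {w}; q → ¬p there: w:F. ✗
z: successors {x}; q → ¬p there: x:T. ✓
— 5 worlds.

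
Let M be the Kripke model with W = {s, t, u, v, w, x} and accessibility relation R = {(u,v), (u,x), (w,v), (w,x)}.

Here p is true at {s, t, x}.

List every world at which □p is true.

{s, t, v, x}

s: no successors, so □p holds vacuously. ✓
t: no successors, so □p holds vacuously. ✓
u: successors {v, x}; p there: v:F, x:T. ✗
v: no successors, so □p holds vacuously. ✓
w: successors {v, x}; p there: v:F, x:T. ✗
x: no successors, so □p holds vacuously. ✓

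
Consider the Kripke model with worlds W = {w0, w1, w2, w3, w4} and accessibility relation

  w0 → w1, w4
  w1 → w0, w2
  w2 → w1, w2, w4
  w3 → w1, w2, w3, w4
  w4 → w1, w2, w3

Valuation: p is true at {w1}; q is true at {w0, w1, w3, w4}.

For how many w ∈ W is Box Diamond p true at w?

1

w0: successors {w1, w4}; Diamond p there: w1:F, w4:T. ✗
w1: successors {w0, w2}; Diamond p there: w0:T, w2:T. ✓
w2: successors {w1, w2, w4}; Diamond p there: w1:F, w2:T, w4:T. ✗
w3: successors {w1, w2, w3, w4}; Diamond p there: w1:F, w2:T, w3:T, w4:T. ✗
w4: successors {w1, w2, w3}; Diamond p there: w1:F, w2:T, w3:T. ✗
Satisfying worlds: {w1}.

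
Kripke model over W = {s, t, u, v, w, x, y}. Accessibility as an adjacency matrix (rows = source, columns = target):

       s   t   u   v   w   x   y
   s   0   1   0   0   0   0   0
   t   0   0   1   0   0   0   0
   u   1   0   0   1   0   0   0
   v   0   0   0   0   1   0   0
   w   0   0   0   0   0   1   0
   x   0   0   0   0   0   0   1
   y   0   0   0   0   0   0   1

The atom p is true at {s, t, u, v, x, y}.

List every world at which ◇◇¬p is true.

{u}

s: successors {t}; ◇¬p there: t:F. ✗
t: successors {u}; ◇¬p there: u:F. ✗
u: successors {s, v}; ◇¬p there: s:F, v:T. ✓
v: successors {w}; ◇¬p there: w:F. ✗
w: successors {x}; ◇¬p there: x:F. ✗
x: successors {y}; ◇¬p there: y:F. ✗
y: successors {y}; ◇¬p there: y:F. ✗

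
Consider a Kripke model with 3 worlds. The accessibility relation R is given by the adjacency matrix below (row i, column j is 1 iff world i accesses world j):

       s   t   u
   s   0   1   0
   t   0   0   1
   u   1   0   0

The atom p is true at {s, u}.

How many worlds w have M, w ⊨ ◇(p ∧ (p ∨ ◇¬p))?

s: successors {t}; p ∧ (p ∨ ◇¬p) there: t:F. ✗
t: successors {u}; p ∧ (p ∨ ◇¬p) there: u:T. ✓
u: successors {s}; p ∧ (p ∨ ◇¬p) there: s:T. ✓
Satisfying worlds: {t, u}.

2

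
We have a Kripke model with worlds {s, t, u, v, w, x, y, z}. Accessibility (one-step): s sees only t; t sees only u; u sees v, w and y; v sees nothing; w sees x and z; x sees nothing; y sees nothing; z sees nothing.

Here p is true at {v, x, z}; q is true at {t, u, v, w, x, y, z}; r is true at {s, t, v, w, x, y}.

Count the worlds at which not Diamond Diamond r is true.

s: Diamond Diamond r is F. ✓
t: Diamond Diamond r is T. ✗
u: Diamond Diamond r is T. ✗
v: Diamond Diamond r is F. ✓
w: Diamond Diamond r is F. ✓
x: Diamond Diamond r is F. ✓
y: Diamond Diamond r is F. ✓
z: Diamond Diamond r is F. ✓
Satisfying worlds: {s, v, w, x, y, z}.

6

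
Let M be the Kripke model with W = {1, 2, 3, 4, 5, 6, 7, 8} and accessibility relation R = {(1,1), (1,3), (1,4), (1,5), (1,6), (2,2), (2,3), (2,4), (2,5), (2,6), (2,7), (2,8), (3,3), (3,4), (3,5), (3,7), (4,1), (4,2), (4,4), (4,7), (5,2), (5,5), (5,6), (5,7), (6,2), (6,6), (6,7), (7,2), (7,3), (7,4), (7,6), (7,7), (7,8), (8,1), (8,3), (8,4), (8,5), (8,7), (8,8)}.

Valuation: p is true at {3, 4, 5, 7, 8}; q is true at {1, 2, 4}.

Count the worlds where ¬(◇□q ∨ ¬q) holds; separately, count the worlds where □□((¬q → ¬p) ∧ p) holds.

3 and 0

For ¬(◇□q ∨ ¬q):
1: ◇□q ∨ ¬q is F. ✓
2: ◇□q ∨ ¬q is F. ✓
3: ◇□q ∨ ¬q is T. ✗
4: ◇□q ∨ ¬q is F. ✓
5: ◇□q ∨ ¬q is T. ✗
6: ◇□q ∨ ¬q is T. ✗
7: ◇□q ∨ ¬q is T. ✗
8: ◇□q ∨ ¬q is T. ✗
— 3 worlds.
For □□((¬q → ¬p) ∧ p):
1: successors {1, 3, 4, 5, 6}; □((¬q → ¬p) ∧ p) there: 1:F, 3:F, 4:F, 5:F, 6:F. ✗
2: successors {2, 3, 4, 5, 6, 7, 8}; □((¬q → ¬p) ∧ p) there: 2:F, 3:F, 4:F, 5:F, 6:F, 7:F, 8:F. ✗
3: successors {3, 4, 5, 7}; □((¬q → ¬p) ∧ p) there: 3:F, 4:F, 5:F, 7:F. ✗
4: successors {1, 2, 4, 7}; □((¬q → ¬p) ∧ p) there: 1:F, 2:F, 4:F, 7:F. ✗
5: successors {2, 5, 6, 7}; □((¬q → ¬p) ∧ p) there: 2:F, 5:F, 6:F, 7:F. ✗
6: successors {2, 6, 7}; □((¬q → ¬p) ∧ p) there: 2:F, 6:F, 7:F. ✗
7: successors {2, 3, 4, 6, 7, 8}; □((¬q → ¬p) ∧ p) there: 2:F, 3:F, 4:F, 6:F, 7:F, 8:F. ✗
8: successors {1, 3, 4, 5, 7, 8}; □((¬q → ¬p) ∧ p) there: 1:F, 3:F, 4:F, 5:F, 7:F, 8:F. ✗
— 0 worlds.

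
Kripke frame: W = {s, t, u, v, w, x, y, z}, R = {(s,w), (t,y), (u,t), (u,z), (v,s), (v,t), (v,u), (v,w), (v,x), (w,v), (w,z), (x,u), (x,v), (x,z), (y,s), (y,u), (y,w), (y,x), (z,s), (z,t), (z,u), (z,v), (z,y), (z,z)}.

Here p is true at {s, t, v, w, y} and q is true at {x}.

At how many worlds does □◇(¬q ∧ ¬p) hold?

s: successors {w}; ◇(¬q ∧ ¬p) there: w:T. ✓
t: successors {y}; ◇(¬q ∧ ¬p) there: y:T. ✓
u: successors {t, z}; ◇(¬q ∧ ¬p) there: t:F, z:T. ✗
v: successors {s, t, u, w, x}; ◇(¬q ∧ ¬p) there: s:F, t:F, u:T, w:T, x:T. ✗
w: successors {v, z}; ◇(¬q ∧ ¬p) there: v:T, z:T. ✓
x: successors {u, v, z}; ◇(¬q ∧ ¬p) there: u:T, v:T, z:T. ✓
y: successors {s, u, w, x}; ◇(¬q ∧ ¬p) there: s:F, u:T, w:T, x:T. ✗
z: successors {s, t, u, v, y, z}; ◇(¬q ∧ ¬p) there: s:F, t:F, u:T, v:T, y:T, z:T. ✗
Satisfying worlds: {s, t, w, x}.

4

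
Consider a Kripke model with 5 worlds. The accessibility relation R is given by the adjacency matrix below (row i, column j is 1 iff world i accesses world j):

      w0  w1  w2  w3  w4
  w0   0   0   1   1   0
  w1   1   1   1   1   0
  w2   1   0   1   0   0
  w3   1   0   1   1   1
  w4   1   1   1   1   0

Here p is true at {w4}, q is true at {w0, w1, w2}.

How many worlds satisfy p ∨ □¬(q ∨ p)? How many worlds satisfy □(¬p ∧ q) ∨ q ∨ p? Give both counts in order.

For p ∨ □¬(q ∨ p):
w0: p is F, □¬(q ∨ p) is F. ✗
w1: p is F, □¬(q ∨ p) is F. ✗
w2: p is F, □¬(q ∨ p) is F. ✗
w3: p is F, □¬(q ∨ p) is F. ✗
w4: p is T, □¬(q ∨ p) is F. ✓
— 1 world.
For □(¬p ∧ q) ∨ q ∨ p:
w0: □(¬p ∧ q) is F, q ∨ p is T. ✓
w1: □(¬p ∧ q) is F, q ∨ p is T. ✓
w2: □(¬p ∧ q) is T, q ∨ p is T. ✓
w3: □(¬p ∧ q) is F, q ∨ p is F. ✗
w4: □(¬p ∧ q) is F, q ∨ p is T. ✓
— 4 worlds.

1 and 4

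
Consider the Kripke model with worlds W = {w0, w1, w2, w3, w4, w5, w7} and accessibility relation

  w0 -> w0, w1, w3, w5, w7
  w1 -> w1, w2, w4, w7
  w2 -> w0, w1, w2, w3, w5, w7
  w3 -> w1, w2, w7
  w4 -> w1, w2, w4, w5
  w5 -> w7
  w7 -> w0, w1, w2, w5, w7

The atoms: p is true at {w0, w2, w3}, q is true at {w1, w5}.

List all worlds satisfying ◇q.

w0: successors {w0, w1, w3, w5, w7}; q there: w0:F, w1:T, w3:F, w5:T, w7:F. ✓
w1: successors {w1, w2, w4, w7}; q there: w1:T, w2:F, w4:F, w7:F. ✓
w2: successors {w0, w1, w2, w3, w5, w7}; q there: w0:F, w1:T, w2:F, w3:F, w5:T, w7:F. ✓
w3: successors {w1, w2, w7}; q there: w1:T, w2:F, w7:F. ✓
w4: successors {w1, w2, w4, w5}; q there: w1:T, w2:F, w4:F, w5:T. ✓
w5: successors {w7}; q there: w7:F. ✗
w7: successors {w0, w1, w2, w5, w7}; q there: w0:F, w1:T, w2:F, w5:T, w7:F. ✓

{w0, w1, w2, w3, w4, w7}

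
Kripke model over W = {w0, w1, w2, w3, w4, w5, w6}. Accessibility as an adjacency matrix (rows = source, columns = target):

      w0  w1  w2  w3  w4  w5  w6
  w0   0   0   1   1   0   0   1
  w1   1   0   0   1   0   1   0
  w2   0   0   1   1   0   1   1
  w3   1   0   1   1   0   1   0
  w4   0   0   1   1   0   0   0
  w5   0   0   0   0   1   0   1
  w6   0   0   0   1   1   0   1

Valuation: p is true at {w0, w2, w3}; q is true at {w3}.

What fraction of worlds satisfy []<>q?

4/7

w0: successors {w2, w3, w6}; <>q there: w2:T, w3:T, w6:T. ✓
w1: successors {w0, w3, w5}; <>q there: w0:T, w3:T, w5:F. ✗
w2: successors {w2, w3, w5, w6}; <>q there: w2:T, w3:T, w5:F, w6:T. ✗
w3: successors {w0, w2, w3, w5}; <>q there: w0:T, w2:T, w3:T, w5:F. ✗
w4: successors {w2, w3}; <>q there: w2:T, w3:T. ✓
w5: successors {w4, w6}; <>q there: w4:T, w6:T. ✓
w6: successors {w3, w4, w6}; <>q there: w3:T, w4:T, w6:T. ✓
That's 4 of 7 worlds, so 4/7.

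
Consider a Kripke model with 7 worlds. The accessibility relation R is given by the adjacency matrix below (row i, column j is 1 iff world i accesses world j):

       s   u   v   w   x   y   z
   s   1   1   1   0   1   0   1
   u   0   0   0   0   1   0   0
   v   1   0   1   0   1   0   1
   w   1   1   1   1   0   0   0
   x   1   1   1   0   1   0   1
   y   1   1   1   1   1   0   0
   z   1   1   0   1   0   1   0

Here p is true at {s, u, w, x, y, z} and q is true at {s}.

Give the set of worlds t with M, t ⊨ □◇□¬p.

∅

s: successors {s, u, v, x, z}; ◇□¬p there: s:F, u:F, v:F, x:F, z:F. ✗
u: successors {x}; ◇□¬p there: x:F. ✗
v: successors {s, v, x, z}; ◇□¬p there: s:F, v:F, x:F, z:F. ✗
w: successors {s, u, v, w}; ◇□¬p there: s:F, u:F, v:F, w:F. ✗
x: successors {s, u, v, x, z}; ◇□¬p there: s:F, u:F, v:F, x:F, z:F. ✗
y: successors {s, u, v, w, x}; ◇□¬p there: s:F, u:F, v:F, w:F, x:F. ✗
z: successors {s, u, w, y}; ◇□¬p there: s:F, u:F, w:F, y:F. ✗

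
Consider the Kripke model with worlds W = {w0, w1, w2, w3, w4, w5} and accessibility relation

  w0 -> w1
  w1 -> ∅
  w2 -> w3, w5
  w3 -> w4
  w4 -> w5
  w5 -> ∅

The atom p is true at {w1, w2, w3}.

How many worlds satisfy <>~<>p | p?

5

w0: <>~<>p is T, p is F. ✓
w1: <>~<>p is F, p is T. ✓
w2: <>~<>p is T, p is T. ✓
w3: <>~<>p is T, p is T. ✓
w4: <>~<>p is T, p is F. ✓
w5: <>~<>p is F, p is F. ✗
Satisfying worlds: {w0, w1, w2, w3, w4}.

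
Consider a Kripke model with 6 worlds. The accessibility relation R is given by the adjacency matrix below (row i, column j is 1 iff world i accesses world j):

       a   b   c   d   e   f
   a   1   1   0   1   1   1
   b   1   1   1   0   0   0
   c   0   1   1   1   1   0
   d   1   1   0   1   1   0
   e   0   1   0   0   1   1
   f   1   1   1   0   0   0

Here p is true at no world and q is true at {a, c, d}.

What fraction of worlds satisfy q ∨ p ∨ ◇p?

1/2

a: q ∨ p is T, ◇p is F. ✓
b: q ∨ p is F, ◇p is F. ✗
c: q ∨ p is T, ◇p is F. ✓
d: q ∨ p is T, ◇p is F. ✓
e: q ∨ p is F, ◇p is F. ✗
f: q ∨ p is F, ◇p is F. ✗
That's 3 of 6 worlds, so 3/6 = 1/2.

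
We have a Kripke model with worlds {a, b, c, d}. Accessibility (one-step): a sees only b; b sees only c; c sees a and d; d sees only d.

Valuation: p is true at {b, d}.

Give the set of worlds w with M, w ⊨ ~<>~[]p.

{c, d}

a: <>~[]p is T. ✗
b: <>~[]p is T. ✗
c: <>~[]p is F. ✓
d: <>~[]p is F. ✓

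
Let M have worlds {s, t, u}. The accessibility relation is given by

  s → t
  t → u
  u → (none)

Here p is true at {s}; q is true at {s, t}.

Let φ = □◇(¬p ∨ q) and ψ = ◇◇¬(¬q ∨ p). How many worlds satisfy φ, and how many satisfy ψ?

For □◇(¬p ∨ q):
s: successors {t}; ◇(¬p ∨ q) there: t:T. ✓
t: successors {u}; ◇(¬p ∨ q) there: u:F. ✗
u: no successors, so □◇(¬p ∨ q) holds vacuously. ✓
— 2 worlds.
For ◇◇¬(¬q ∨ p):
s: successors {t}; ◇¬(¬q ∨ p) there: t:F. ✗
t: successors {u}; ◇¬(¬q ∨ p) there: u:F. ✗
u: no successors, so ◇◇¬(¬q ∨ p) fails. ✗
— 0 worlds.

2 and 0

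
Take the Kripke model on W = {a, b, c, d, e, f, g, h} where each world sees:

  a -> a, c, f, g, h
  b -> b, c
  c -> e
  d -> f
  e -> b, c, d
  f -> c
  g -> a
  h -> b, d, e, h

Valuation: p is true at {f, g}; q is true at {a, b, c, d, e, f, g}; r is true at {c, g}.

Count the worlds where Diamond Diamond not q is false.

a: successors {a, c, f, g, h}; Diamond not q there: a:T, c:F, f:F, g:F, h:T. ✓
b: successors {b, c}; Diamond not q there: b:F, c:F. ✗
c: successors {e}; Diamond not q there: e:F. ✗
d: successors {f}; Diamond not q there: f:F. ✗
e: successors {b, c, d}; Diamond not q there: b:F, c:F, d:F. ✗
f: successors {c}; Diamond not q there: c:F. ✗
g: successors {a}; Diamond not q there: a:T. ✓
h: successors {b, d, e, h}; Diamond not q there: b:F, d:F, e:F, h:T. ✓
Satisfying worlds: {a, g, h}.
So Diamond Diamond not q fails at the other 5 worlds.

5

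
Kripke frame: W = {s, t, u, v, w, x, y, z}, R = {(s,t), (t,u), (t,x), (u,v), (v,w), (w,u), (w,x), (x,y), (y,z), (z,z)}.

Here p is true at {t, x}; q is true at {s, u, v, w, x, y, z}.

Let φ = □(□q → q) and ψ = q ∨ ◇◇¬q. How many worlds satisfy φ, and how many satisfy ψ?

7 and 7

For □(□q → q):
s: successors {t}; □q → q there: t:F. ✗
t: successors {u, x}; □q → q there: u:T, x:T. ✓
u: successors {v}; □q → q there: v:T. ✓
v: successors {w}; □q → q there: w:T. ✓
w: successors {u, x}; □q → q there: u:T, x:T. ✓
x: successors {y}; □q → q there: y:T. ✓
y: successors {z}; □q → q there: z:T. ✓
z: successors {z}; □q → q there: z:T. ✓
— 7 worlds.
For q ∨ ◇◇¬q:
s: q is T, ◇◇¬q is F. ✓
t: q is F, ◇◇¬q is F. ✗
u: q is T, ◇◇¬q is F. ✓
v: q is T, ◇◇¬q is F. ✓
w: q is T, ◇◇¬q is F. ✓
x: q is T, ◇◇¬q is F. ✓
y: q is T, ◇◇¬q is F. ✓
z: q is T, ◇◇¬q is F. ✓
— 7 worlds.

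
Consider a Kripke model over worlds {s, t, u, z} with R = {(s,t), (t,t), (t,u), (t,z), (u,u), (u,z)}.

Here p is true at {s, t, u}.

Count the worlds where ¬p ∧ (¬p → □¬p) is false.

s: ¬p is F, ¬p → □¬p is T. ✗
t: ¬p is F, ¬p → □¬p is T. ✗
u: ¬p is F, ¬p → □¬p is T. ✗
z: ¬p is T, ¬p → □¬p is T. ✓
Satisfying worlds: {z}.
So ¬p ∧ (¬p → □¬p) fails at the other 3 worlds.

3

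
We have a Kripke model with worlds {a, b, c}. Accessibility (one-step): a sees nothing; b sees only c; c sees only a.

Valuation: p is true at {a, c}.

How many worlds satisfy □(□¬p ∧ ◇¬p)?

1

a: no successors, so □(□¬p ∧ ◇¬p) holds vacuously. ✓
b: successors {c}; □¬p ∧ ◇¬p there: c:F. ✗
c: successors {a}; □¬p ∧ ◇¬p there: a:F. ✗
Satisfying worlds: {a}.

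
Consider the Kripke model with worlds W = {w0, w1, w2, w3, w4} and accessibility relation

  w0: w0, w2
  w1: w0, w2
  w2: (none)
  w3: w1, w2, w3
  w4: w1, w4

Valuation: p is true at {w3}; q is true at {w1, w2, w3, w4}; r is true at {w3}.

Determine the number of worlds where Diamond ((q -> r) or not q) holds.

3

w0: successors {w0, w2}; (q -> r) or not q there: w0:T, w2:F. ✓
w1: successors {w0, w2}; (q -> r) or not q there: w0:T, w2:F. ✓
w2: no successors, so Diamond ((q -> r) or not q) fails. ✗
w3: successors {w1, w2, w3}; (q -> r) or not q there: w1:F, w2:F, w3:T. ✓
w4: successors {w1, w4}; (q -> r) or not q there: w1:F, w4:F. ✗
Satisfying worlds: {w0, w1, w3}.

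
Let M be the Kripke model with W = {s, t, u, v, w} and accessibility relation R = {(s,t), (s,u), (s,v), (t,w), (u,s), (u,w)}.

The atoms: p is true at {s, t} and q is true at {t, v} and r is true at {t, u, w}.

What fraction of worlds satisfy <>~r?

s: successors {t, u, v}; ~r there: t:F, u:F, v:T. ✓
t: successors {w}; ~r there: w:F. ✗
u: successors {s, w}; ~r there: s:T, w:F. ✓
v: no successors, so <>~r fails. ✗
w: no successors, so <>~r fails. ✗
That's 2 of 5 worlds, so 2/5.

2/5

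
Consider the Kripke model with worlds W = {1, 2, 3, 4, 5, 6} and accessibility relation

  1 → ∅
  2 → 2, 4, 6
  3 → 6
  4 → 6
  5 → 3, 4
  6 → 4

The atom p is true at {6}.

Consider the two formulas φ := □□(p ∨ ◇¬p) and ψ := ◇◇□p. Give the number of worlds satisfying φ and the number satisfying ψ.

3 and 3

For □□(p ∨ ◇¬p):
1: no successors, so □□(p ∨ ◇¬p) holds vacuously. ✓
2: successors {2, 4, 6}; □(p ∨ ◇¬p) there: 2:F, 4:T, 6:F. ✗
3: successors {6}; □(p ∨ ◇¬p) there: 6:F. ✗
4: successors {6}; □(p ∨ ◇¬p) there: 6:F. ✗
5: successors {3, 4}; □(p ∨ ◇¬p) there: 3:T, 4:T. ✓
6: successors {4}; □(p ∨ ◇¬p) there: 4:T. ✓
— 3 worlds.
For ◇◇□p:
1: no successors, so ◇◇□p fails. ✗
2: successors {2, 4, 6}; ◇□p there: 2:T, 4:F, 6:T. ✓
3: successors {6}; ◇□p there: 6:T. ✓
4: successors {6}; ◇□p there: 6:T. ✓
5: successors {3, 4}; ◇□p there: 3:F, 4:F. ✗
6: successors {4}; ◇□p there: 4:F. ✗
— 3 worlds.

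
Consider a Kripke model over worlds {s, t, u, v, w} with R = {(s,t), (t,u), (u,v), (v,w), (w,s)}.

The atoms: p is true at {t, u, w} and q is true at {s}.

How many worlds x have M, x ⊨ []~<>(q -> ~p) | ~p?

2

s: []~<>(q -> ~p) is F, ~p is T. ✓
t: []~<>(q -> ~p) is F, ~p is F. ✗
u: []~<>(q -> ~p) is F, ~p is F. ✗
v: []~<>(q -> ~p) is F, ~p is T. ✓
w: []~<>(q -> ~p) is F, ~p is F. ✗
Satisfying worlds: {s, v}.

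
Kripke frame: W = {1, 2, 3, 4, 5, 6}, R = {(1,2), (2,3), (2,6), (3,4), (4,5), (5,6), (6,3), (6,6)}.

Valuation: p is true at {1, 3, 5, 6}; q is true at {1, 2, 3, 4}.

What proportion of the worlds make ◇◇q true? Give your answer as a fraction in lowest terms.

2/3

1: successors {2}; ◇q there: 2:T. ✓
2: successors {3, 6}; ◇q there: 3:T, 6:T. ✓
3: successors {4}; ◇q there: 4:F. ✗
4: successors {5}; ◇q there: 5:F. ✗
5: successors {6}; ◇q there: 6:T. ✓
6: successors {3, 6}; ◇q there: 3:T, 6:T. ✓
That's 4 of 6 worlds, so 4/6 = 2/3.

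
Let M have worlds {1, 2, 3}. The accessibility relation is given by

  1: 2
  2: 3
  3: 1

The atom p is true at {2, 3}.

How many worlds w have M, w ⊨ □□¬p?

1

1: successors {2}; □¬p there: 2:F. ✗
2: successors {3}; □¬p there: 3:T. ✓
3: successors {1}; □¬p there: 1:F. ✗
Satisfying worlds: {2}.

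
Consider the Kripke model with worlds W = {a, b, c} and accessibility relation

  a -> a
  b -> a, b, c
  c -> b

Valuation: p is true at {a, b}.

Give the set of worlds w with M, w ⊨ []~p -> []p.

a: []~p is F, []p is T. ✓
b: []~p is F, []p is F. ✓
c: []~p is F, []p is T. ✓

{a, b, c}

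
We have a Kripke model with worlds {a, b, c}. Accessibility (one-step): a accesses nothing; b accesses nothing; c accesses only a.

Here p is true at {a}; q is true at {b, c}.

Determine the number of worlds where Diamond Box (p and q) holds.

a: no successors, so Diamond Box (p and q) fails. ✗
b: no successors, so Diamond Box (p and q) fails. ✗
c: successors {a}; Box (p and q) there: a:T. ✓
Satisfying worlds: {c}.

1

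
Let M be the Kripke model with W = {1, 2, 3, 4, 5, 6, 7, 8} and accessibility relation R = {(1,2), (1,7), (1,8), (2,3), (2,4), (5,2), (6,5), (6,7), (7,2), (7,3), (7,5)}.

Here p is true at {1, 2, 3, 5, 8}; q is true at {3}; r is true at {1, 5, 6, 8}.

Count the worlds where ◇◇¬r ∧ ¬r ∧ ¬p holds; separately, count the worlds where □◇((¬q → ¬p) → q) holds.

1 and 5

For ◇◇¬r ∧ ¬r ∧ ¬p:
1: ◇◇¬r is T, ¬r ∧ ¬p is F. ✗
2: ◇◇¬r is F, ¬r ∧ ¬p is F. ✗
3: ◇◇¬r is F, ¬r ∧ ¬p is F. ✗
4: ◇◇¬r is F, ¬r ∧ ¬p is T. ✗
5: ◇◇¬r is T, ¬r ∧ ¬p is F. ✗
6: ◇◇¬r is T, ¬r ∧ ¬p is F. ✗
7: ◇◇¬r is T, ¬r ∧ ¬p is T. ✓
8: ◇◇¬r is F, ¬r ∧ ¬p is F. ✗
— 1 world.
For □◇((¬q → ¬p) → q):
1: successors {2, 7, 8}; ◇((¬q → ¬p) → q) there: 2:T, 7:T, 8:F. ✗
2: successors {3, 4}; ◇((¬q → ¬p) → q) there: 3:F, 4:F. ✗
3: no successors, so □◇((¬q → ¬p) → q) holds vacuously. ✓
4: no successors, so □◇((¬q → ¬p) → q) holds vacuously. ✓
5: successors {2}; ◇((¬q → ¬p) → q) there: 2:T. ✓
6: successors {5, 7}; ◇((¬q → ¬p) → q) there: 5:T, 7:T. ✓
7: successors {2, 3, 5}; ◇((¬q → ¬p) → q) there: 2:T, 3:F, 5:T. ✗
8: no successors, so □◇((¬q → ¬p) → q) holds vacuously. ✓
— 5 worlds.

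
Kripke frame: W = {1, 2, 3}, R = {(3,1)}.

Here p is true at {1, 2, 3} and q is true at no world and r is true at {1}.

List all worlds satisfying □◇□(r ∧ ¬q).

1: no successors, so □◇□(r ∧ ¬q) holds vacuously. ✓
2: no successors, so □◇□(r ∧ ¬q) holds vacuously. ✓
3: successors {1}; ◇□(r ∧ ¬q) there: 1:F. ✗

{1, 2}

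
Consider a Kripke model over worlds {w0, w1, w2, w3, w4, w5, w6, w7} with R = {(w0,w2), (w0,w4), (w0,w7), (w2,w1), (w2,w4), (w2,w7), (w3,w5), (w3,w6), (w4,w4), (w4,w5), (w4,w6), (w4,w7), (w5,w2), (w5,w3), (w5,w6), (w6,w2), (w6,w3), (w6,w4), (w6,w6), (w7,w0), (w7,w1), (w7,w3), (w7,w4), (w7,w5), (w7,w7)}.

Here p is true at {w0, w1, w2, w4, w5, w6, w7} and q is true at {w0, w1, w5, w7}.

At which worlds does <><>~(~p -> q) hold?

{w0, w2, w3, w4, w5, w6, w7}

w0: successors {w2, w4, w7}; <>~(~p -> q) there: w2:F, w4:F, w7:T. ✓
w1: no successors, so <><>~(~p -> q) fails. ✗
w2: successors {w1, w4, w7}; <>~(~p -> q) there: w1:F, w4:F, w7:T. ✓
w3: successors {w5, w6}; <>~(~p -> q) there: w5:T, w6:T. ✓
w4: successors {w4, w5, w6, w7}; <>~(~p -> q) there: w4:F, w5:T, w6:T, w7:T. ✓
w5: successors {w2, w3, w6}; <>~(~p -> q) there: w2:F, w3:F, w6:T. ✓
w6: successors {w2, w3, w4, w6}; <>~(~p -> q) there: w2:F, w3:F, w4:F, w6:T. ✓
w7: successors {w0, w1, w3, w4, w5, w7}; <>~(~p -> q) there: w0:F, w1:F, w3:F, w4:F, w5:T, w7:T. ✓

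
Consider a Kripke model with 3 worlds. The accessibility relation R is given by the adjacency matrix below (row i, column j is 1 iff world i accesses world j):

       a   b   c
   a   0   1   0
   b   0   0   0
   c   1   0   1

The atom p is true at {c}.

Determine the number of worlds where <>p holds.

a: successors {b}; p there: b:F. ✗
b: no successors, so <>p fails. ✗
c: successors {a, c}; p there: a:F, c:T. ✓
Satisfying worlds: {c}.

1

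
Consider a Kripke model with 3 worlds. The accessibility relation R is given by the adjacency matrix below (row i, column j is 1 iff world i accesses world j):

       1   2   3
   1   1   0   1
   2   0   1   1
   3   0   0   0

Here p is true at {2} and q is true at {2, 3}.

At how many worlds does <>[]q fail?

1

1: successors {1, 3}; []q there: 1:F, 3:T. ✓
2: successors {2, 3}; []q there: 2:T, 3:T. ✓
3: no successors, so <>[]q fails. ✗
Satisfying worlds: {1, 2}.
So <>[]q fails at the other 1 world.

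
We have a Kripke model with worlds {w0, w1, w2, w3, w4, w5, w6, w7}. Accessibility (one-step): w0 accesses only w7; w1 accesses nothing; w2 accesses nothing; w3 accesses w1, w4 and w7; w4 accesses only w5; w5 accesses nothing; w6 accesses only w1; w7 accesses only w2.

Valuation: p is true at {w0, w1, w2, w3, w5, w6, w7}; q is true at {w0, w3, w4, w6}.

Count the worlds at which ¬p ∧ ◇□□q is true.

w0: ¬p is F, ◇□□q is T. ✗
w1: ¬p is F, ◇□□q is F. ✗
w2: ¬p is F, ◇□□q is F. ✗
w3: ¬p is F, ◇□□q is T. ✗
w4: ¬p is T, ◇□□q is T. ✓
w5: ¬p is F, ◇□□q is F. ✗
w6: ¬p is F, ◇□□q is T. ✗
w7: ¬p is F, ◇□□q is T. ✗
Satisfying worlds: {w4}.

1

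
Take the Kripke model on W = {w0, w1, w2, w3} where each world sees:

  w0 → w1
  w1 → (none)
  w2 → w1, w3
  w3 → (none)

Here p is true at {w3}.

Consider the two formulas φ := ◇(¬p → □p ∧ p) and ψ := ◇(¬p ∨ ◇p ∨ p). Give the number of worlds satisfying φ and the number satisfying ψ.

For ◇(¬p → □p ∧ p):
w0: successors {w1}; ¬p → □p ∧ p there: w1:F. ✗
w1: no successors, so ◇(¬p → □p ∧ p) fails. ✗
w2: successors {w1, w3}; ¬p → □p ∧ p there: w1:F, w3:T. ✓
w3: no successors, so ◇(¬p → □p ∧ p) fails. ✗
— 1 world.
For ◇(¬p ∨ ◇p ∨ p):
w0: successors {w1}; ¬p ∨ ◇p ∨ p there: w1:T. ✓
w1: no successors, so ◇(¬p ∨ ◇p ∨ p) fails. ✗
w2: successors {w1, w3}; ¬p ∨ ◇p ∨ p there: w1:T, w3:T. ✓
w3: no successors, so ◇(¬p ∨ ◇p ∨ p) fails. ✗
— 2 worlds.

1 and 2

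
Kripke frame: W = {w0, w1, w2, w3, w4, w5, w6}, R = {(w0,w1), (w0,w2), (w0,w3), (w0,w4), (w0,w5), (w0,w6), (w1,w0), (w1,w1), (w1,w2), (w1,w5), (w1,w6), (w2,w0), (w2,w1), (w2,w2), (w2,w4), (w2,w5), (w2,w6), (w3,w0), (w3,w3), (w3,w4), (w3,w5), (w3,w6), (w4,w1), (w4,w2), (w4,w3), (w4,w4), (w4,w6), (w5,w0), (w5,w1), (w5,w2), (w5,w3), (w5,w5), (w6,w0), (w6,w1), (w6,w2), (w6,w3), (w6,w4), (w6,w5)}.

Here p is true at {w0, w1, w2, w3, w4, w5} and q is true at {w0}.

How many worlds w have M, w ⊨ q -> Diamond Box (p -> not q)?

w0: q is T, Diamond Box (p -> not q) is T. ✓
w1: q is F, Diamond Box (p -> not q) is T. ✓
w2: q is F, Diamond Box (p -> not q) is T. ✓
w3: q is F, Diamond Box (p -> not q) is T. ✓
w4: q is F, Diamond Box (p -> not q) is T. ✓
w5: q is F, Diamond Box (p -> not q) is T. ✓
w6: q is F, Diamond Box (p -> not q) is T. ✓
Satisfying worlds: {w0, w1, w2, w3, w4, w5, w6}.

7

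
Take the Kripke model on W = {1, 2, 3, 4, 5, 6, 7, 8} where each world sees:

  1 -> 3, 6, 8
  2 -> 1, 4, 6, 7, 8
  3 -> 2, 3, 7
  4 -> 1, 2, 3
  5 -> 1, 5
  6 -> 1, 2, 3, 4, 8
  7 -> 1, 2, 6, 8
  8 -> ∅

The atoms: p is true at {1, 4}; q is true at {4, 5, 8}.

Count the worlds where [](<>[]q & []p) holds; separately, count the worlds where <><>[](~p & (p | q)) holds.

1 and 7

For [](<>[]q & []p):
1: successors {3, 6, 8}; <>[]q & []p there: 3:F, 6:F, 8:F. ✗
2: successors {1, 4, 6, 7, 8}; <>[]q & []p there: 1:F, 4:F, 6:F, 7:F, 8:F. ✗
3: successors {2, 3, 7}; <>[]q & []p there: 2:F, 3:F, 7:F. ✗
4: successors {1, 2, 3}; <>[]q & []p there: 1:F, 2:F, 3:F. ✗
5: successors {1, 5}; <>[]q & []p there: 1:F, 5:F. ✗
6: successors {1, 2, 3, 4, 8}; <>[]q & []p there: 1:F, 2:F, 3:F, 4:F, 8:F. ✗
7: successors {1, 2, 6, 8}; <>[]q & []p there: 1:F, 2:F, 6:F, 8:F. ✗
8: no successors, so [](<>[]q & []p) holds vacuously. ✓
— 1 world.
For <><>[](~p & (p | q)):
1: successors {3, 6, 8}; <>[](~p & (p | q)) there: 3:F, 6:T, 8:F. ✓
2: successors {1, 4, 6, 7, 8}; <>[](~p & (p | q)) there: 1:T, 4:F, 6:T, 7:T, 8:F. ✓
3: successors {2, 3, 7}; <>[](~p & (p | q)) there: 2:T, 3:F, 7:T. ✓
4: successors {1, 2, 3}; <>[](~p & (p | q)) there: 1:T, 2:T, 3:F. ✓
5: successors {1, 5}; <>[](~p & (p | q)) there: 1:T, 5:F. ✓
6: successors {1, 2, 3, 4, 8}; <>[](~p & (p | q)) there: 1:T, 2:T, 3:F, 4:F, 8:F. ✓
7: successors {1, 2, 6, 8}; <>[](~p & (p | q)) there: 1:T, 2:T, 6:T, 8:F. ✓
8: no successors, so <><>[](~p & (p | q)) fails. ✗
— 7 worlds.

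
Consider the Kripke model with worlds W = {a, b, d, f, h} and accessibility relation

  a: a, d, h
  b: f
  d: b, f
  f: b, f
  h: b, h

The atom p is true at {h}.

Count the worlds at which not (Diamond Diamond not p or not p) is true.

a: Diamond Diamond not p or not p is T. ✗
b: Diamond Diamond not p or not p is T. ✗
d: Diamond Diamond not p or not p is T. ✗
f: Diamond Diamond not p or not p is T. ✗
h: Diamond Diamond not p or not p is T. ✗
Satisfying worlds: ∅.

0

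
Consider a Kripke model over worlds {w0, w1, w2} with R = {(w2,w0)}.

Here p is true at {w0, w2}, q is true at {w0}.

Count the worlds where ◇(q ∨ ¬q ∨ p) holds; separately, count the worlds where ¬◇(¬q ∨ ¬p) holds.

For ◇(q ∨ ¬q ∨ p):
w0: no successors, so ◇(q ∨ ¬q ∨ p) fails. ✗
w1: no successors, so ◇(q ∨ ¬q ∨ p) fails. ✗
w2: successors {w0}; q ∨ ¬q ∨ p there: w0:T. ✓
— 1 world.
For ¬◇(¬q ∨ ¬p):
w0: ◇(¬q ∨ ¬p) is F. ✓
w1: ◇(¬q ∨ ¬p) is F. ✓
w2: ◇(¬q ∨ ¬p) is F. ✓
— 3 worlds.

1 and 3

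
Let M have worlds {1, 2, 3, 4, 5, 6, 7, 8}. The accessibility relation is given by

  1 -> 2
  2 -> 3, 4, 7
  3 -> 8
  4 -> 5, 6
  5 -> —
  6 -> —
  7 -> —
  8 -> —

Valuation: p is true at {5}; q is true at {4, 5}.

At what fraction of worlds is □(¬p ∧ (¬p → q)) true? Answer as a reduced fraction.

1: successors {2}; ¬p ∧ (¬p → q) there: 2:F. ✗
2: successors {3, 4, 7}; ¬p ∧ (¬p → q) there: 3:F, 4:T, 7:F. ✗
3: successors {8}; ¬p ∧ (¬p → q) there: 8:F. ✗
4: successors {5, 6}; ¬p ∧ (¬p → q) there: 5:F, 6:F. ✗
5: no successors, so □(¬p ∧ (¬p → q)) holds vacuously. ✓
6: no successors, so □(¬p ∧ (¬p → q)) holds vacuously. ✓
7: no successors, so □(¬p ∧ (¬p → q)) holds vacuously. ✓
8: no successors, so □(¬p ∧ (¬p → q)) holds vacuously. ✓
That's 4 of 8 worlds, so 4/8 = 1/2.

1/2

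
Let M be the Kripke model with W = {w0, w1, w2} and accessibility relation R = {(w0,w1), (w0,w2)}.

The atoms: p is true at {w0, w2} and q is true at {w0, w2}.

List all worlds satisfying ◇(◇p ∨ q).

w0: successors {w1, w2}; ◇p ∨ q there: w1:F, w2:T. ✓
w1: no successors, so ◇(◇p ∨ q) fails. ✗
w2: no successors, so ◇(◇p ∨ q) fails. ✗

{w0}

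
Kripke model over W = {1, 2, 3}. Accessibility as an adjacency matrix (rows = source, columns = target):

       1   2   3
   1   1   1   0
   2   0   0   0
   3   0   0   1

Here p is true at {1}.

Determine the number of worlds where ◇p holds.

1: successors {1, 2}; p there: 1:T, 2:F. ✓
2: no successors, so ◇p fails. ✗
3: successors {3}; p there: 3:F. ✗
Satisfying worlds: {1}.

1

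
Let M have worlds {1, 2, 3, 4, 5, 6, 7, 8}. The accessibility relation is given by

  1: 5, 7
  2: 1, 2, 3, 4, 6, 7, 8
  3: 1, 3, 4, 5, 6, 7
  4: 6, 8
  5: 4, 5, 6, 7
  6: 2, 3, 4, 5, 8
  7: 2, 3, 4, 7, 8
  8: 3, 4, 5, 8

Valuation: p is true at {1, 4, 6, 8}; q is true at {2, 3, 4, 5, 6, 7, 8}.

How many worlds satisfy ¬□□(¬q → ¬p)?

5

1: □□(¬q → ¬p) is T. ✗
2: □□(¬q → ¬p) is F. ✓
3: □□(¬q → ¬p) is F. ✓
4: □□(¬q → ¬p) is T. ✗
5: □□(¬q → ¬p) is T. ✗
6: □□(¬q → ¬p) is F. ✓
7: □□(¬q → ¬p) is F. ✓
8: □□(¬q → ¬p) is F. ✓
Satisfying worlds: {2, 3, 6, 7, 8}.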